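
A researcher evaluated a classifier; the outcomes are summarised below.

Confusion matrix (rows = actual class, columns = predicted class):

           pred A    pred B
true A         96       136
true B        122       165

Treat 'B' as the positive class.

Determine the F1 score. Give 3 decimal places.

Precision = TP/(TP+FP) = 165/301 = 0.5482
Recall = TP/(TP+FN) = 165/287 = 0.5749
F1 = 2·TP/(2·TP+FP+FN) = 330/588 = 0.561

0.561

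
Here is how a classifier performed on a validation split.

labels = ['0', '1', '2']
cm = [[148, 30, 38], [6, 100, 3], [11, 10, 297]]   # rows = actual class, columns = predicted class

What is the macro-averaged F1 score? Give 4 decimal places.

Per-class F1 score (2·TP/(2·TP+FP+FN)):
  0: TP=148, FP=6+11=17, FN=30+38=68 → 296/381 = 0.77690
  1: TP=100, FP=30+10=40, FN=6+3=9 → 200/249 = 0.80321
  2: TP=297, FP=38+3=41, FN=11+10=21 → 594/656 = 0.90549
Macro-F1 score = mean = (0.77690 + 0.80321 + 0.90549) / 3 = 0.8285

0.8285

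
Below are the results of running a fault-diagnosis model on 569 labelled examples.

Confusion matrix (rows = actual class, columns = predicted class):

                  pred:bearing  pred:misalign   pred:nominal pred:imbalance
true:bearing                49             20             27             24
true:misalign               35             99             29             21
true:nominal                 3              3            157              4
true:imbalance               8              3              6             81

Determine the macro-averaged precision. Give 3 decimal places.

0.662

Per-class precision (TP/(TP+FP)):
  bearing: TP=49, FP=35+3+8=46 → 49/95 = 0.5158
  misalign: TP=99, FP=20+3+3=26 → 99/125 = 0.7920
  nominal: TP=157, FP=27+29+6=62 → 157/219 = 0.7169
  imbalance: TP=81, FP=24+21+4=49 → 81/130 = 0.6231
Macro-precision = mean = (0.5158 + 0.7920 + 0.7169 + 0.6231) / 4 = 0.662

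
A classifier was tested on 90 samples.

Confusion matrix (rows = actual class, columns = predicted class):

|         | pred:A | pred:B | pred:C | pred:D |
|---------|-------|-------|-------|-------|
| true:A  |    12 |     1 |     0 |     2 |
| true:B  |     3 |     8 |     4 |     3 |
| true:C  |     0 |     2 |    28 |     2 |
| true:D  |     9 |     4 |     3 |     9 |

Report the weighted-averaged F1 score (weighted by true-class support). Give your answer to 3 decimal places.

Per-class F1 score (2·TP/(2·TP+FP+FN)):
  A: TP=12, FP=3+0+9=12, FN=1+0+2=3 → 24/39 = 0.6154
  B: TP=8, FP=1+2+4=7, FN=3+4+3=10 → 16/33 = 0.4848
  C: TP=28, FP=0+4+3=7, FN=0+2+2=4 → 56/67 = 0.8358
  D: TP=9, FP=2+3+2=7, FN=9+4+3=16 → 18/41 = 0.4390
Weighted-F1 score = Σ (supportᵢ/N)·F1 scoreᵢ with N=90: (15/90)·0.6154 + (18/90)·0.4848 + (32/90)·0.8358 + (25/90)·0.4390 = 0.619

0.619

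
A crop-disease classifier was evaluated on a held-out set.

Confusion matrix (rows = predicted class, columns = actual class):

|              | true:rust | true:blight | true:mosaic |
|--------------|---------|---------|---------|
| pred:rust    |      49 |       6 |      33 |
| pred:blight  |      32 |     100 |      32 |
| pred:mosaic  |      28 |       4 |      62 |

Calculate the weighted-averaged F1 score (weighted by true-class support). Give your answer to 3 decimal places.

0.595

Per-class F1 score (2·TP/(2·TP+FP+FN)):
  rust: TP=49, FP=6+33=39, FN=32+28=60 → 98/197 = 0.4975
  blight: TP=100, FP=32+32=64, FN=6+4=10 → 200/274 = 0.7299
  mosaic: TP=62, FP=28+4=32, FN=33+32=65 → 124/221 = 0.5611
Weighted-F1 score = Σ (supportᵢ/N)·F1 scoreᵢ with N=346: (109/346)·0.4975 + (110/346)·0.7299 + (127/346)·0.5611 = 0.595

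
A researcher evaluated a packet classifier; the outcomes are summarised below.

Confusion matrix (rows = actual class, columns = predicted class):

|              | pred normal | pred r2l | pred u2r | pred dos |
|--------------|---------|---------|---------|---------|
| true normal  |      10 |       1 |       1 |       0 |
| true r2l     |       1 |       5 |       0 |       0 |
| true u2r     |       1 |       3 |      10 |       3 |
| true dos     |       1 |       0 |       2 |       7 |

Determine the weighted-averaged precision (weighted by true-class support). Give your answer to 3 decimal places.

0.725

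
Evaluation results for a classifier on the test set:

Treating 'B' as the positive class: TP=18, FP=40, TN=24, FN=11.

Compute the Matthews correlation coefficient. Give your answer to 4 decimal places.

MCC = (TP·TN − FP·FN) / √((TP+FP)(TP+FN)(TN+FP)(TN+FN))
Numerator = 18·24 − 40·11 = -8
Denominator = √(58·29·64·35) = √3767680 = 1941.0513
MCC = -8 / 1941.0513 = -0.0041

-0.0041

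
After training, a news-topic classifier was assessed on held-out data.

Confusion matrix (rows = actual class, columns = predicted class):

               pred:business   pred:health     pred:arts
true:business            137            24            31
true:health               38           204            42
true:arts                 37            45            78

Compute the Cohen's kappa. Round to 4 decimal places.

Observed agreement pₒ = trace/N = 419/636 = 0.65881
Expected agreement pₑ = Σ (rowᵢ·colᵢ)/N² = (192·212 + 284·273 + 160·151)/636² = 0.35203
κ = (pₒ − pₑ)/(1 − pₑ) = (0.65881 − 0.35203)/(1 − 0.35203) = 0.4734

0.4734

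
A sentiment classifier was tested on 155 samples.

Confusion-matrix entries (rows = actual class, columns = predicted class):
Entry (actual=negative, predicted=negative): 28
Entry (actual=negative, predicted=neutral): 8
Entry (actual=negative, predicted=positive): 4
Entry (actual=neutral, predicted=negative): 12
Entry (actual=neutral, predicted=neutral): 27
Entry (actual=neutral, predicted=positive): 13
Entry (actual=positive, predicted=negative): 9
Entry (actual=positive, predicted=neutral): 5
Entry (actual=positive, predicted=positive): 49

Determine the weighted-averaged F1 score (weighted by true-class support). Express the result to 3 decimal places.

0.668

Per-class F1 score (2·TP/(2·TP+FP+FN)):
  negative: TP=28, FP=12+9=21, FN=8+4=12 → 56/89 = 0.6292
  neutral: TP=27, FP=8+5=13, FN=12+13=25 → 54/92 = 0.5870
  positive: TP=49, FP=4+13=17, FN=9+5=14 → 98/129 = 0.7597
Weighted-F1 score = Σ (supportᵢ/N)·F1 scoreᵢ with N=155: (40/155)·0.6292 + (52/155)·0.5870 + (63/155)·0.7597 = 0.668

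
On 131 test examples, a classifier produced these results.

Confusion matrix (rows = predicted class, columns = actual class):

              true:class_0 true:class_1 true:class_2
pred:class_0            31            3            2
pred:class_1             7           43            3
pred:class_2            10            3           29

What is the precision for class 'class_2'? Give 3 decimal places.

0.690

Take TP from the diagonal, FP from the rest of the 'class_2' prediction marginal, FN from the rest of the 'class_2' actual marginal.
precision = TP/(TP+FP).
class_2: TP=29, FP=10+3=13 → 29/42 = 0.6905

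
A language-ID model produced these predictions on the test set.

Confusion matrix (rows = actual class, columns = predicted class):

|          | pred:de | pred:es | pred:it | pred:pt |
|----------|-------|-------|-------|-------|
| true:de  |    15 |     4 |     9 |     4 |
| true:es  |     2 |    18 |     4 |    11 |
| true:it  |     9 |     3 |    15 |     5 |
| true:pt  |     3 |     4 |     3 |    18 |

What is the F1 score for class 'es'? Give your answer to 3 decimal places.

0.563

Take TP from the diagonal, FP from the rest of the 'es' prediction marginal, FN from the rest of the 'es' actual marginal.
F1 score = 2·TP/(2·TP+FP+FN).
es: TP=18, FP=4+3+4=11, FN=2+4+11=17 → 36/64 = 0.5625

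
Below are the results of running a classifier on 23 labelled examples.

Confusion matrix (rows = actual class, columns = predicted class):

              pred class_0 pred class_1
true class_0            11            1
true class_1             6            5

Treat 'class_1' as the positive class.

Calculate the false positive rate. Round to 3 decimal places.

0.083

FPR = FP/(FP+TN) = 1/(1+11) = 0.083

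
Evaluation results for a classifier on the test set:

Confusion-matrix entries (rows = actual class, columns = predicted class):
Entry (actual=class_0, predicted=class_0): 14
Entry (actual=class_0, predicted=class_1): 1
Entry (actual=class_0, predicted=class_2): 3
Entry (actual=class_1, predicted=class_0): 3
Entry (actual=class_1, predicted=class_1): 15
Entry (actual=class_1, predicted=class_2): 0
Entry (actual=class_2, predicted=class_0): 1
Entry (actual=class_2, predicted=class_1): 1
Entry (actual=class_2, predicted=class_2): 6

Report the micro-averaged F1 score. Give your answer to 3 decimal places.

Micro-averaging pools counts across classes: ΣTP=35, ΣFP=9, ΣFN=9.
Micro-F1 score = 2·TP/(2·TP+FP+FN) on pooled counts = 0.795 (equals overall accuracy in single-label multiclass).

0.795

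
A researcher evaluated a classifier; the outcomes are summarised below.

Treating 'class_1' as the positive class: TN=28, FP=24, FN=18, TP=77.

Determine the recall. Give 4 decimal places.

Recall = TP/(TP+FN) = 77/(77+18) = 77/95 = 0.8105

0.8105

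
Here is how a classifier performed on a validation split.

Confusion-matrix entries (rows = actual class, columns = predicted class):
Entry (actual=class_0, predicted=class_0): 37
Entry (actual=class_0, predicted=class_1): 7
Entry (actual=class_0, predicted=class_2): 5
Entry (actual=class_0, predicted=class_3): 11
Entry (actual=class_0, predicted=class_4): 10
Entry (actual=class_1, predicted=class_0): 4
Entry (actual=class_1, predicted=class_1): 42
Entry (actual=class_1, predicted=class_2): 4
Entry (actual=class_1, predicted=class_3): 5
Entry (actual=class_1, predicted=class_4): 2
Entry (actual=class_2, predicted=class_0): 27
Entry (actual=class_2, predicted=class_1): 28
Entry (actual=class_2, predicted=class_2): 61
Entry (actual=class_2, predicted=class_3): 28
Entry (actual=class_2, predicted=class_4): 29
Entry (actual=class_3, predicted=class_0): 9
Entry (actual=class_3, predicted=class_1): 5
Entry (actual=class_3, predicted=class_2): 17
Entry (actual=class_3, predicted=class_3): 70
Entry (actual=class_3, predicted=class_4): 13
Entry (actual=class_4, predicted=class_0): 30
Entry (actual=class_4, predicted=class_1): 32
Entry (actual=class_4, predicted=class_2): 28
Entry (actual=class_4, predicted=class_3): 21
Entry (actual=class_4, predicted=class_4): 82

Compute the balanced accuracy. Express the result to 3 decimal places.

Balanced accuracy = mean of per-class recall.
  class_0: recall = 37/70 = 0.5286
  class_1: recall = 42/57 = 0.7368
  class_2: recall = 61/173 = 0.3526
  class_3: recall = 70/114 = 0.6140
  class_4: recall = 82/193 = 0.4249
Mean = (0.5286 + 0.7368 + 0.3526 + 0.6140 + 0.4249) / 5 = 0.531

0.531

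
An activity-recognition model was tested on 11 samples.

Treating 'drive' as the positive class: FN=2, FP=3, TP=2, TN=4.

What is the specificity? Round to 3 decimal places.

0.571

Specificity = TN/(TN+FP) = 4/(4+3) = 0.571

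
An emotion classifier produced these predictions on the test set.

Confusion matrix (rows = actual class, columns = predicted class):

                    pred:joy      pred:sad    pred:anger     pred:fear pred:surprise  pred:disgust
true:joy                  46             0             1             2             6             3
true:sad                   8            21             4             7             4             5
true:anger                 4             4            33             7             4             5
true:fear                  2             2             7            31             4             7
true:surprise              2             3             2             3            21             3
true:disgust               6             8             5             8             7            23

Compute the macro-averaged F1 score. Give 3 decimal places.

Per-class F1 score (2·TP/(2·TP+FP+FN)):
  joy: TP=46, FP=8+4+2+2+6=22, FN=0+1+2+6+3=12 → 92/126 = 0.7302
  sad: TP=21, FP=0+4+2+3+8=17, FN=8+4+7+4+5=28 → 42/87 = 0.4828
  anger: TP=33, FP=1+4+7+2+5=19, FN=4+4+7+4+5=24 → 66/109 = 0.6055
  fear: TP=31, FP=2+7+7+3+8=27, FN=2+2+7+4+7=22 → 62/111 = 0.5586
  surprise: TP=21, FP=6+4+4+4+7=25, FN=2+3+2+3+3=13 → 42/80 = 0.5250
  disgust: TP=23, FP=3+5+5+7+3=23, FN=6+8+5+8+7=34 → 46/103 = 0.4466
Macro-F1 score = mean = (0.7302 + 0.4828 + 0.6055 + 0.5586 + 0.5250 + 0.4466) / 6 = 0.558

0.558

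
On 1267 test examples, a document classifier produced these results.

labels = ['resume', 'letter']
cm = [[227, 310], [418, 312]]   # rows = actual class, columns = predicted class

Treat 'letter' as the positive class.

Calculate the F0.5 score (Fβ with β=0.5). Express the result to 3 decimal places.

0.485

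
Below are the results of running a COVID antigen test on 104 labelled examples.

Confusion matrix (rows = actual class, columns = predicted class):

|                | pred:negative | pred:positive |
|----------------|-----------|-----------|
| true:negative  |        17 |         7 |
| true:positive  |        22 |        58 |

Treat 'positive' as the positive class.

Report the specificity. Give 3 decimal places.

0.708

Specificity = TN/(TN+FP) = 17/(17+7) = 0.708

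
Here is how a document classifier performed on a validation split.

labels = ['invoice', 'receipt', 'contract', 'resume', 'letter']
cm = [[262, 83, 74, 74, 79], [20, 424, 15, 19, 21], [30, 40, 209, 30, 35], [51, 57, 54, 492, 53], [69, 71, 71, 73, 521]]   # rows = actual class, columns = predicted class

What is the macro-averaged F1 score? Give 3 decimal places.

0.637

Per-class F1 score (2·TP/(2·TP+FP+FN)):
  invoice: TP=262, FP=20+30+51+69=170, FN=83+74+74+79=310 → 524/1004 = 0.5219
  receipt: TP=424, FP=83+40+57+71=251, FN=20+15+19+21=75 → 848/1174 = 0.7223
  contract: TP=209, FP=74+15+54+71=214, FN=30+40+30+35=135 → 418/767 = 0.5450
  resume: TP=492, FP=74+19+30+73=196, FN=51+57+54+53=215 → 984/1395 = 0.7054
  letter: TP=521, FP=79+21+35+53=188, FN=69+71+71+73=284 → 1042/1514 = 0.6882
Macro-F1 score = mean = (0.5219 + 0.7223 + 0.5450 + 0.7054 + 0.6882) / 5 = 0.637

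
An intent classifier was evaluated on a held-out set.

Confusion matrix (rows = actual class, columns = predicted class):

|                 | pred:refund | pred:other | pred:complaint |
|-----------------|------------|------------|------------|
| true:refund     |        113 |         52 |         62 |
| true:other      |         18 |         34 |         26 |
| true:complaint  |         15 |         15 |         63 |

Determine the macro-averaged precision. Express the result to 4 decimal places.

0.5093

Per-class precision (TP/(TP+FP)):
  refund: TP=113, FP=18+15=33 → 113/146 = 0.77397
  other: TP=34, FP=52+15=67 → 34/101 = 0.33663
  complaint: TP=63, FP=62+26=88 → 63/151 = 0.41722
Macro-precision = mean = (0.77397 + 0.33663 + 0.41722) / 3 = 0.5093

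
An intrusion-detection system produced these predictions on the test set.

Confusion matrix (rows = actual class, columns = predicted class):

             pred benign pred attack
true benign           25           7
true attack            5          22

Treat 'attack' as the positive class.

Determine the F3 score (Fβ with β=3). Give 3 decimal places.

0.809

Fβ = (1+β²)·TP / ((1+β²)·TP + β²·FN + FP), with β²=9
= 10·22 / (10·22 + 9·5 + 7) = 0.809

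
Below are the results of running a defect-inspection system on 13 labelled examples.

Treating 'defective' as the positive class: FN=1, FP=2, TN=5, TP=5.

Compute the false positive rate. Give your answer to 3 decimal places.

FPR = FP/(FP+TN) = 2/(2+5) = 0.286

0.286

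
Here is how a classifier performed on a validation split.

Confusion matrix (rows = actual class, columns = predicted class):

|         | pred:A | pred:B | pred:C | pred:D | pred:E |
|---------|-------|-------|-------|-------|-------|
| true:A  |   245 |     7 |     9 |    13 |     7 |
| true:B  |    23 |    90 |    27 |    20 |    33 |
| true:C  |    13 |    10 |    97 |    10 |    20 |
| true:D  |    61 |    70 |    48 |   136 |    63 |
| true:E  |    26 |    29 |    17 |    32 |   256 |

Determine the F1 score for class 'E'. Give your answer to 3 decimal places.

0.693

One-vs-rest for 'E': TP = diagonal; FP = other classes predicted 'E'; FN = 'E' predicted as other.
F1 score = 2·TP/(2·TP+FP+FN).
E: TP=256, FP=7+33+20+63=123, FN=26+29+17+32=104 → 512/739 = 0.6928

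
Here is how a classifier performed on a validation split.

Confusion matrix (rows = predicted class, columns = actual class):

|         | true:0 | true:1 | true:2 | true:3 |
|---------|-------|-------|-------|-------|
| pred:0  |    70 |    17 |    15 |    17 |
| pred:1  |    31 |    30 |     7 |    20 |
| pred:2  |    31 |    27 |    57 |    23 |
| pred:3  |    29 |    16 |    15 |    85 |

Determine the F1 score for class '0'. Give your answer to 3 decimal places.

0.500

One-vs-rest for '0': TP = diagonal; FP = other classes predicted '0'; FN = '0' predicted as other.
F1 score = 2·TP/(2·TP+FP+FN).
0: TP=70, FP=17+15+17=49, FN=31+31+29=91 → 140/280 = 0.5000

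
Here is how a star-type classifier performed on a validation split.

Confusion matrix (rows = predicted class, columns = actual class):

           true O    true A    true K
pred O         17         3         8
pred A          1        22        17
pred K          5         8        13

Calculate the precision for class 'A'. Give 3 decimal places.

0.550

One-vs-rest for 'A': TP = diagonal; FP = other classes predicted 'A'; FN = 'A' predicted as other.
precision = TP/(TP+FP).
A: TP=22, FP=1+17=18 → 22/40 = 0.5500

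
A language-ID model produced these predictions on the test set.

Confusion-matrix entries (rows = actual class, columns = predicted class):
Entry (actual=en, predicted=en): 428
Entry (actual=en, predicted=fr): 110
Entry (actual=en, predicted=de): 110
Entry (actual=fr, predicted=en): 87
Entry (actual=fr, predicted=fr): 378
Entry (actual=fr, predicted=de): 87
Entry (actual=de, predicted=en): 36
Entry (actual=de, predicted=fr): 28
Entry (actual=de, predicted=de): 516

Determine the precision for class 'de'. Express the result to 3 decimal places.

0.724

Take TP from the diagonal, FP from the rest of the 'de' prediction marginal, FN from the rest of the 'de' actual marginal.
precision = TP/(TP+FP).
de: TP=516, FP=110+87=197 → 516/713 = 0.7237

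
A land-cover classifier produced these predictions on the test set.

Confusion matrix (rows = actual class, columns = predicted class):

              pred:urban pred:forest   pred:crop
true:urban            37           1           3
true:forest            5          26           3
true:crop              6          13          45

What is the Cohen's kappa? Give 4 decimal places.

0.6615

Observed agreement pₒ = trace/N = 108/139 = 0.77698
Expected agreement pₑ = Σ (rowᵢ·colᵢ)/N² = (41·48 + 34·40 + 64·51)/139² = 0.34118
κ = (pₒ − pₑ)/(1 − pₑ) = (0.77698 − 0.34118)/(1 − 0.34118) = 0.6615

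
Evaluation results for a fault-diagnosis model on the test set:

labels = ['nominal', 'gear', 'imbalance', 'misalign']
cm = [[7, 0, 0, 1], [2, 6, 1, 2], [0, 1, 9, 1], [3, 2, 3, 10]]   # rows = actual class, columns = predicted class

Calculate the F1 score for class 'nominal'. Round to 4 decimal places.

Take TP from the diagonal, FP from the rest of the 'nominal' prediction marginal, FN from the rest of the 'nominal' actual marginal.
F1 score = 2·TP/(2·TP+FP+FN).
nominal: TP=7, FP=2+0+3=5, FN=0+0+1=1 → 14/20 = 0.70000

0.7000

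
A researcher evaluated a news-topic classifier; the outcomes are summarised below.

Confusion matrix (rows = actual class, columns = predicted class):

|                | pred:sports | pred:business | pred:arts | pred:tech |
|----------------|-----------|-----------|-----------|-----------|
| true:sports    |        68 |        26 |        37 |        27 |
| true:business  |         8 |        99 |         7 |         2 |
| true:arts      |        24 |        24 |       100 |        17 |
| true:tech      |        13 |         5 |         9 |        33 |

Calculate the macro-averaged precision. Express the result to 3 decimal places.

Per-class precision (TP/(TP+FP)):
  sports: TP=68, FP=8+24+13=45 → 68/113 = 0.6018
  business: TP=99, FP=26+24+5=55 → 99/154 = 0.6429
  arts: TP=100, FP=37+7+9=53 → 100/153 = 0.6536
  tech: TP=33, FP=27+2+17=46 → 33/79 = 0.4177
Macro-precision = mean = (0.6018 + 0.6429 + 0.6536 + 0.4177) / 4 = 0.579

0.579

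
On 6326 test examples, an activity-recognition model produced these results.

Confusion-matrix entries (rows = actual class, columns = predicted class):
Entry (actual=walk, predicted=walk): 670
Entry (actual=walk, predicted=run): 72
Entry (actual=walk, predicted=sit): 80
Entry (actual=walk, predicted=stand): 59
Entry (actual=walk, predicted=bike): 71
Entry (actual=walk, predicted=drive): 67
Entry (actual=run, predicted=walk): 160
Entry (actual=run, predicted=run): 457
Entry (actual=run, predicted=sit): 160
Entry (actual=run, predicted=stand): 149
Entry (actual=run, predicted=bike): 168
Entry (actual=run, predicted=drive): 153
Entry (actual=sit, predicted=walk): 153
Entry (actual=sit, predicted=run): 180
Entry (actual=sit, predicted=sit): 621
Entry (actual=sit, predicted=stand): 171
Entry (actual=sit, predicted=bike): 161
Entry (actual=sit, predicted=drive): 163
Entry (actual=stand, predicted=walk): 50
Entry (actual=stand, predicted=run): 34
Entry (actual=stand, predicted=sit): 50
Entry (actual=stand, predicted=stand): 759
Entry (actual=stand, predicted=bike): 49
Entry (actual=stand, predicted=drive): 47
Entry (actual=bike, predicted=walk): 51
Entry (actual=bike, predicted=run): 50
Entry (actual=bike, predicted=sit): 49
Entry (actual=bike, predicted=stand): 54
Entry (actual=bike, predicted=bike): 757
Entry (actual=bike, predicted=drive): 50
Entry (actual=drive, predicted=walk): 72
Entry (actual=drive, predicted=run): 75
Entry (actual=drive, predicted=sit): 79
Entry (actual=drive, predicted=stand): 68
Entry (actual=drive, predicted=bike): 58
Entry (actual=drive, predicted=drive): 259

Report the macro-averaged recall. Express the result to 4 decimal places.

Per-class recall (TP/(TP+FN)):
  walk: TP=670, FN=72+80+59+71+67=349 → 670/1019 = 0.65751
  run: TP=457, FN=160+160+149+168+153=790 → 457/1247 = 0.36648
  sit: TP=621, FN=153+180+171+161+163=828 → 621/1449 = 0.42857
  stand: TP=759, FN=50+34+50+49+47=230 → 759/989 = 0.76744
  bike: TP=757, FN=51+50+49+54+50=254 → 757/1011 = 0.74876
  drive: TP=259, FN=72+75+79+68+58=352 → 259/611 = 0.42390
Macro-recall = mean = (0.65751 + 0.36648 + 0.42857 + 0.76744 + 0.74876 + 0.42390) / 6 = 0.5654

0.5654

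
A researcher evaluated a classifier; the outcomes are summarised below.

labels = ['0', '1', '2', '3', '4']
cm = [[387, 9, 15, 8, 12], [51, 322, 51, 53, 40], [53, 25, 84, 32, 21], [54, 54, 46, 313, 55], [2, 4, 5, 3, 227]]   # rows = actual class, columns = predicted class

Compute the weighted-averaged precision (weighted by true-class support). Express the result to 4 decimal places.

0.7012

Per-class precision (TP/(TP+FP)):
  0: TP=387, FP=51+53+54+2=160 → 387/547 = 0.70750
  1: TP=322, FP=9+25+54+4=92 → 322/414 = 0.77778
  2: TP=84, FP=15+51+46+5=117 → 84/201 = 0.41791
  3: TP=313, FP=8+53+32+3=96 → 313/409 = 0.76528
  4: TP=227, FP=12+40+21+55=128 → 227/355 = 0.63944
Weighted-precision = Σ (supportᵢ/N)·precisionᵢ with N=1926: (431/1926)·0.70750 + (517/1926)·0.77778 + (215/1926)·0.41791 + (522/1926)·0.76528 + (241/1926)·0.63944 = 0.7012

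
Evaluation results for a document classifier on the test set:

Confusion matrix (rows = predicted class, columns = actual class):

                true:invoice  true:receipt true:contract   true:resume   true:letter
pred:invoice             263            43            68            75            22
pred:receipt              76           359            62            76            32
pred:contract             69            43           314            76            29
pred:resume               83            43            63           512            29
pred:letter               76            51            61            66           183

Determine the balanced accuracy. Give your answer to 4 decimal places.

0.5878

Balanced accuracy = mean of per-class recall.
  invoice: recall = 263/567 = 0.46384
  receipt: recall = 359/539 = 0.66605
  contract: recall = 314/568 = 0.55282
  resume: recall = 512/805 = 0.63602
  letter: recall = 183/295 = 0.62034
Mean = (0.46384 + 0.66605 + 0.55282 + 0.63602 + 0.62034) / 5 = 0.5878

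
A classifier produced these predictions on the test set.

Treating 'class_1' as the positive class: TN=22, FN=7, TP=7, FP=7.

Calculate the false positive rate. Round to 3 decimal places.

0.241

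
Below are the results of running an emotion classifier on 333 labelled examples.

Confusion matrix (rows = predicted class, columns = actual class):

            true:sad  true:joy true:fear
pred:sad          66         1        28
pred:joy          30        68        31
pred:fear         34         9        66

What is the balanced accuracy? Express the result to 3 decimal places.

0.636

Balanced accuracy = mean of per-class recall.
  sad: recall = 66/130 = 0.5077
  joy: recall = 68/78 = 0.8718
  fear: recall = 66/125 = 0.5280
Mean = (0.5077 + 0.8718 + 0.5280) / 3 = 0.636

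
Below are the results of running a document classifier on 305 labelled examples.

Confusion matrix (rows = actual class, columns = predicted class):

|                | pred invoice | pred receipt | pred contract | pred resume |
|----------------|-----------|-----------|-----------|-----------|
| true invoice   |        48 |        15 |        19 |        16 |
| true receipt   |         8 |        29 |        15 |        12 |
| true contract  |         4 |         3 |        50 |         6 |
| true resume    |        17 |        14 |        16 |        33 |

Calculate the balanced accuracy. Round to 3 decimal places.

Balanced accuracy = mean of per-class recall.
  invoice: recall = 48/98 = 0.4898
  receipt: recall = 29/64 = 0.4531
  contract: recall = 50/63 = 0.7937
  resume: recall = 33/80 = 0.4125
Mean = (0.4898 + 0.4531 + 0.7937 + 0.4125) / 4 = 0.537

0.537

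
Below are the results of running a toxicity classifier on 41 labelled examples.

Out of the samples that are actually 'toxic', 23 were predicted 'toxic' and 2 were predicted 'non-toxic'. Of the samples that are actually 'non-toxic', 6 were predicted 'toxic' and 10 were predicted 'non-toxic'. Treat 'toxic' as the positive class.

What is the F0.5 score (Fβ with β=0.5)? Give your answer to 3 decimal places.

0.816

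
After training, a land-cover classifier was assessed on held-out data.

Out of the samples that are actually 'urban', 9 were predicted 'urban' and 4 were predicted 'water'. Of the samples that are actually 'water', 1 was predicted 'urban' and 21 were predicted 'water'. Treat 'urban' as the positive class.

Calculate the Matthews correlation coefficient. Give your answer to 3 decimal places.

MCC = (TP·TN − FP·FN) / √((TP+FP)(TP+FN)(TN+FP)(TN+FN))
Numerator = 9·21 − 1·4 = 185
Denominator = √(10·13·22·25) = √71500 = 267.3948
MCC = 185 / 267.3948 = 0.692

0.692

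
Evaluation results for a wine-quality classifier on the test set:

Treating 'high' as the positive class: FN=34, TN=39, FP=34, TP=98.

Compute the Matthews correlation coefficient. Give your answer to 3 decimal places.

MCC = (TP·TN − FP·FN) / √((TP+FP)(TP+FN)(TN+FP)(TN+FN))
Numerator = 98·39 − 34·34 = 2666
Denominator = √(132·132·73·73) = √92852496 = 9636.0000
MCC = 2666 / 9636.0000 = 0.277

0.277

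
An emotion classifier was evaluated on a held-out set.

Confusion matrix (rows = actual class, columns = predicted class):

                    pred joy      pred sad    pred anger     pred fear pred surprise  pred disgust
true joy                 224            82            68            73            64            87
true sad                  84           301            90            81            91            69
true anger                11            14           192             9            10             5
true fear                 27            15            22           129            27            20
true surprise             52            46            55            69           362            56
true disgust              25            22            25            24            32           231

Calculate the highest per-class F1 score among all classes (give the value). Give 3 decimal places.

Per-class F1 score (2·TP/(2·TP+FP+FN)):
  joy: TP=224, FP=84+11+27+52+25=199, FN=82+68+73+64+87=374 → 448/1021 = 0.4388
  sad: TP=301, FP=82+14+15+46+22=179, FN=84+90+81+91+69=415 → 602/1196 = 0.5033
  anger: TP=192, FP=68+90+22+55+25=260, FN=11+14+9+10+5=49 → 384/693 = 0.5541
  fear: TP=129, FP=73+81+9+69+24=256, FN=27+15+22+27+20=111 → 258/625 = 0.4128
  surprise: TP=362, FP=64+91+10+27+32=224, FN=52+46+55+69+56=278 → 724/1226 = 0.5905
  disgust: TP=231, FP=87+69+5+20+56=237, FN=25+22+25+24+32=128 → 462/827 = 0.5586
Highest is class 'surprise' with F1 score = 0.591.

0.591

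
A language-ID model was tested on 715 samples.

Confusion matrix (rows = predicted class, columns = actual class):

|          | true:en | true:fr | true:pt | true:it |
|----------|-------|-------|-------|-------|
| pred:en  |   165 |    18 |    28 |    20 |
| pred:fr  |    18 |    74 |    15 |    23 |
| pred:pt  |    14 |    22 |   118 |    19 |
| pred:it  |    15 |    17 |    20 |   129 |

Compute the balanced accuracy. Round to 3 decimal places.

0.668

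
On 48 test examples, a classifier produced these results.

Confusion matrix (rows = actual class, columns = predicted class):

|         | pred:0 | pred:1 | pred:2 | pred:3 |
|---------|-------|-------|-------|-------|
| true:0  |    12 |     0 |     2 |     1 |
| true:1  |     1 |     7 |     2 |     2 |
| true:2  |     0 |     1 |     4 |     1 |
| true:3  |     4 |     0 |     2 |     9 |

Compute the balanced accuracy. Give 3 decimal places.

0.663

Balanced accuracy = mean of per-class recall.
  0: recall = 12/15 = 0.8000
  1: recall = 7/12 = 0.5833
  2: recall = 4/6 = 0.6667
  3: recall = 9/15 = 0.6000
Mean = (0.8000 + 0.5833 + 0.6667 + 0.6000) / 4 = 0.663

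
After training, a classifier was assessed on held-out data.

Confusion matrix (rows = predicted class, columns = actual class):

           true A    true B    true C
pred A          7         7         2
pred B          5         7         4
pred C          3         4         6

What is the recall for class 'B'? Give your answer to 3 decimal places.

One-vs-rest for 'B': TP = diagonal; FP = other classes predicted 'B'; FN = 'B' predicted as other.
recall = TP/(TP+FN).
B: TP=7, FN=7+4=11 → 7/18 = 0.3889

0.389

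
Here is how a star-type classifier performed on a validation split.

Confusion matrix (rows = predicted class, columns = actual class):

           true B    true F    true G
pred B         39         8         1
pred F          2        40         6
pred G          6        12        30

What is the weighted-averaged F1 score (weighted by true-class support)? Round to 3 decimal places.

0.758

Per-class F1 score (2·TP/(2·TP+FP+FN)):
  B: TP=39, FP=8+1=9, FN=2+6=8 → 78/95 = 0.8211
  F: TP=40, FP=2+6=8, FN=8+12=20 → 80/108 = 0.7407
  G: TP=30, FP=6+12=18, FN=1+6=7 → 60/85 = 0.7059
Weighted-F1 score = Σ (supportᵢ/N)·F1 scoreᵢ with N=144: (47/144)·0.8211 + (60/144)·0.7407 + (37/144)·0.7059 = 0.758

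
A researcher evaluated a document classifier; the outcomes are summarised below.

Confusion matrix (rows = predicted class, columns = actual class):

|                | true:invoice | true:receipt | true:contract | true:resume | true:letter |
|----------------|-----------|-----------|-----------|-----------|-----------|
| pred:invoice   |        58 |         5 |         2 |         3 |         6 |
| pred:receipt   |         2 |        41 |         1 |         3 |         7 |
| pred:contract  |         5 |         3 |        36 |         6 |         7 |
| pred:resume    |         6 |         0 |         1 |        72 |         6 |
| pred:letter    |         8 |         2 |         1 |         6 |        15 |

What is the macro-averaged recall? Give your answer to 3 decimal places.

Per-class recall (TP/(TP+FN)):
  invoice: TP=58, FN=2+5+6+8=21 → 58/79 = 0.7342
  receipt: TP=41, FN=5+3+0+2=10 → 41/51 = 0.8039
  contract: TP=36, FN=2+1+1+1=5 → 36/41 = 0.8780
  resume: TP=72, FN=3+3+6+6=18 → 72/90 = 0.8000
  letter: TP=15, FN=6+7+7+6=26 → 15/41 = 0.3659
Macro-recall = mean = (0.7342 + 0.8039 + 0.8780 + 0.8000 + 0.3659) / 5 = 0.716

0.716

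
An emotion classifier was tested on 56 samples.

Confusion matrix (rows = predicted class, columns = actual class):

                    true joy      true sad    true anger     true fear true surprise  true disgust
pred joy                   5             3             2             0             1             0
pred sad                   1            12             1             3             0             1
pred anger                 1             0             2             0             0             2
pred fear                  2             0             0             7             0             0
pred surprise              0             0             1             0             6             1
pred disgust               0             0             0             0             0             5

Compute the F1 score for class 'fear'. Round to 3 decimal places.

0.737

Treat 'fear' as positive and all other classes as negative.
F1 score = 2·TP/(2·TP+FP+FN).
fear: TP=7, FP=2+0+0+0+0=2, FN=0+3+0+0+0=3 → 14/19 = 0.7368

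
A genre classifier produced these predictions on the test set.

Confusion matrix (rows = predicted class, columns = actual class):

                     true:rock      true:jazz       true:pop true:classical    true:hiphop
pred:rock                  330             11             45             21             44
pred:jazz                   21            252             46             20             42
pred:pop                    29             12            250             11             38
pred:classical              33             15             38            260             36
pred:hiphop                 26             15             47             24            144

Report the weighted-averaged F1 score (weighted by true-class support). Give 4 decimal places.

Per-class F1 score (2·TP/(2·TP+FP+FN)):
  rock: TP=330, FP=11+45+21+44=121, FN=21+29+33+26=109 → 660/890 = 0.74157
  jazz: TP=252, FP=21+46+20+42=129, FN=11+12+15+15=53 → 504/686 = 0.73469
  pop: TP=250, FP=29+12+11+38=90, FN=45+46+38+47=176 → 500/766 = 0.65274
  classical: TP=260, FP=33+15+38+36=122, FN=21+20+11+24=76 → 520/718 = 0.72423
  hiphop: TP=144, FP=26+15+47+24=112, FN=44+42+38+36=160 → 288/560 = 0.51429
Weighted-F1 score = Σ (supportᵢ/N)·F1 scoreᵢ with N=1810: (439/1810)·0.74157 + (305/1810)·0.73469 + (426/1810)·0.65274 + (336/1810)·0.72423 + (304/1810)·0.51429 = 0.6781

0.6781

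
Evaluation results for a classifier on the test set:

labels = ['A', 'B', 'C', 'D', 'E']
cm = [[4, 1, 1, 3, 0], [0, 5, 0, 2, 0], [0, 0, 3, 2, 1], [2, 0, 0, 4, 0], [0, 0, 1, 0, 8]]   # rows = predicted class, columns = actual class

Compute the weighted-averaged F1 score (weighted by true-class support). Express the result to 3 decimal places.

0.641

Per-class F1 score (2·TP/(2·TP+FP+FN)):
  A: TP=4, FP=1+1+3+0=5, FN=0+0+2+0=2 → 8/15 = 0.5333
  B: TP=5, FP=0+0+2+0=2, FN=1+0+0+0=1 → 10/13 = 0.7692
  C: TP=3, FP=0+0+2+1=3, FN=1+0+0+1=2 → 6/11 = 0.5455
  D: TP=4, FP=2+0+0+0=2, FN=3+2+2+0=7 → 8/17 = 0.4706
  E: TP=8, FP=0+0+1+0=1, FN=0+0+1+0=1 → 16/18 = 0.8889
Weighted-F1 score = Σ (supportᵢ/N)·F1 scoreᵢ with N=37: (6/37)·0.5333 + (6/37)·0.7692 + (5/37)·0.5455 + (11/37)·0.4706 + (9/37)·0.8889 = 0.641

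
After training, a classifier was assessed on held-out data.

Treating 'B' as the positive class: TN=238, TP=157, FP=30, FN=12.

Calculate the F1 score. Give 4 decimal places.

0.8820

Precision = TP/(TP+FP) = 157/187 = 0.8396
Recall = TP/(TP+FN) = 157/169 = 0.9290
F1 = 2·TP/(2·TP+FP+FN) = 314/356 = 0.8820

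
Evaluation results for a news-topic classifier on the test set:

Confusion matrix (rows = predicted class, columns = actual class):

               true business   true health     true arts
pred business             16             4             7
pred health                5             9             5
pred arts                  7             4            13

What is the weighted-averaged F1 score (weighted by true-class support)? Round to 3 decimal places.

Per-class F1 score (2·TP/(2·TP+FP+FN)):
  business: TP=16, FP=4+7=11, FN=5+7=12 → 32/55 = 0.5818
  health: TP=9, FP=5+5=10, FN=4+4=8 → 18/36 = 0.5000
  arts: TP=13, FP=7+4=11, FN=7+5=12 → 26/49 = 0.5306
Weighted-F1 score = Σ (supportᵢ/N)·F1 scoreᵢ with N=70: (28/70)·0.5818 + (17/70)·0.5000 + (25/70)·0.5306 = 0.544

0.544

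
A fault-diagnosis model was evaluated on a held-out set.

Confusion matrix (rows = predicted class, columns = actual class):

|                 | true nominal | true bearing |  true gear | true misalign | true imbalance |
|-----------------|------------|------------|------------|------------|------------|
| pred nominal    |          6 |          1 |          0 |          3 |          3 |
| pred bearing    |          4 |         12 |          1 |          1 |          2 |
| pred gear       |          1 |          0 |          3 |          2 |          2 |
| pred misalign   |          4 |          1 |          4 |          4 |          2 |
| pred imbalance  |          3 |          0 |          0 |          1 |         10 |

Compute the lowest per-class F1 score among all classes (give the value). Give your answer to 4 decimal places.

0.3077

Per-class F1 score (2·TP/(2·TP+FP+FN)):
  nominal: TP=6, FP=1+0+3+3=7, FN=4+1+4+3=12 → 12/31 = 0.38710
  bearing: TP=12, FP=4+1+1+2=8, FN=1+0+1+0=2 → 24/34 = 0.70588
  gear: TP=3, FP=1+0+2+2=5, FN=0+1+4+0=5 → 6/16 = 0.37500
  misalign: TP=4, FP=4+1+4+2=11, FN=3+1+2+1=7 → 8/26 = 0.30769
  imbalance: TP=10, FP=3+0+0+1=4, FN=3+2+2+2=9 → 20/33 = 0.60606
Lowest is class 'misalign' with F1 score = 0.3077.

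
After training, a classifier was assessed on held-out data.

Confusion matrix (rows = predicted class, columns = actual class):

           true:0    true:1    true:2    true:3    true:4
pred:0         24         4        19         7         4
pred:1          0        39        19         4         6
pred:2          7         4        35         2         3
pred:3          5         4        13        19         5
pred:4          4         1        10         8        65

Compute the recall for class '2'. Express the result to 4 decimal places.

Treat '2' as positive and all other classes as negative.
recall = TP/(TP+FN).
2: TP=35, FN=19+19+13+10=61 → 35/96 = 0.36458

0.3646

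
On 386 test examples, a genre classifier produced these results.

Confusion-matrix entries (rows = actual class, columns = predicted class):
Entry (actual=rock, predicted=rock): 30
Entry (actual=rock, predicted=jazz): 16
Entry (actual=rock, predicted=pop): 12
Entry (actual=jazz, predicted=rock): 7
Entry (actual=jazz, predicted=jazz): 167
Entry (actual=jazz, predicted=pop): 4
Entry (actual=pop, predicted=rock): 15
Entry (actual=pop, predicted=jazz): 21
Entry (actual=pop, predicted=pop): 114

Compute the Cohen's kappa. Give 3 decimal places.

0.679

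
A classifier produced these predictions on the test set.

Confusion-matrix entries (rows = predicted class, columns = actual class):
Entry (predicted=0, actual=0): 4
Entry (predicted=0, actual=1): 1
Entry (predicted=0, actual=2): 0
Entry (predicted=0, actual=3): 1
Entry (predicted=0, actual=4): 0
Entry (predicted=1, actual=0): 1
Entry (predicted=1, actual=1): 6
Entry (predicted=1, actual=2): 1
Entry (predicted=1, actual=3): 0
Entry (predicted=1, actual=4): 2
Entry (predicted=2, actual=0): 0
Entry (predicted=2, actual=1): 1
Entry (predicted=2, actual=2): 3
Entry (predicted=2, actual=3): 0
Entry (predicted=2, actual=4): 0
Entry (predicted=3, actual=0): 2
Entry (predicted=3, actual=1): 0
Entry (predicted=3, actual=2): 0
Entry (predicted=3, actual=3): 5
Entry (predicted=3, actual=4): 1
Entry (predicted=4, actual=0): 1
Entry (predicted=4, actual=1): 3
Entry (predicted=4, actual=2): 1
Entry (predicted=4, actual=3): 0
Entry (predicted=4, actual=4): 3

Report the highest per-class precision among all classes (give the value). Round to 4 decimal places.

Per-class precision (TP/(TP+FP)):
  0: TP=4, FP=1+0+1+0=2 → 4/6 = 0.66667
  1: TP=6, FP=1+1+0+2=4 → 6/10 = 0.60000
  2: TP=3, FP=0+1+0+0=1 → 3/4 = 0.75000
  3: TP=5, FP=2+0+0+1=3 → 5/8 = 0.62500
  4: TP=3, FP=1+3+1+0=5 → 3/8 = 0.37500
Highest is class '2' with precision = 0.7500.

0.7500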